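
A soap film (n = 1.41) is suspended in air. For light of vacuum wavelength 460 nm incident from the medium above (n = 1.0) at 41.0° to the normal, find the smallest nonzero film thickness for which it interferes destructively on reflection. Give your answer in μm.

0.184 μm

At the upper boundary (n = 1.0 to n = 1.41) the reflected ray undergoes a half-wave phase shift.
Ray reflecting at the bottom interface goes from n = 1.41 toward n = 1.0: no phase shift.
Net: one phase inversion between the two reflected rays.
For weak reflection here: 2 n t cos θ_r = m λ.
Snell's law: 1.0 sin 41.0° = 1.41 sin θ_r → sin θ_r = 0.465, cos θ_r = 0.885.
Minimum nonzero at m = 1: t = λ / (2 n cos θ_r) = 460 / (2 × 1.41 × 0.885) = 184 nm.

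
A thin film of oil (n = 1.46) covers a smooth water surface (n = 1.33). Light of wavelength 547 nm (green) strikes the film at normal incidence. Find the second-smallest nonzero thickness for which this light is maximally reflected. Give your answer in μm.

Ray reflecting at the top interface goes from n = 1.0 toward n = 1.46: a half-wave phase shift.
Ray reflecting at the bottom interface goes from n = 1.46 toward n = 1.33: no phase shift.
Exactly one π shift → a net half-wave offset.
So the condition for constructive reflection is 2 n t = (m + ½) λ.
The second-smallest nonzero thickness corresponds to m = 1: t = (m + ½) λ / (2 n) = 1.50 × 547 / (2 × 1.46) = 281 nm.

0.281 μm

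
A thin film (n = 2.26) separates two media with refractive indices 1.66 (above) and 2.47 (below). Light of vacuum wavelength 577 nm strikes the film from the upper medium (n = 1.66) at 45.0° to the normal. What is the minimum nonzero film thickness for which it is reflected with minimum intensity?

74.7 nm

At the upper boundary (n = 1.66 to n = 2.26) the reflected ray undergoes a half-wave phase shift.
Bottom surface (2.26 → 2.47): reflection off a higher-index medium gives a half-wave phase shift.
Net: no relative phase inversion (both shifts match).
With no net inversion, destructive interference in reflection requires 2 n t cos θ_r = (m + ½) λ.
Snell's law: 1.66 sin 45.0° = 2.26 sin θ_r → sin θ_r = 0.519, cos θ_r = 0.855.
Minimum at m = 0: t = λ / (4 n cos θ_r) = 577 / (4 × 2.26 × 0.855) = 74.7 nm.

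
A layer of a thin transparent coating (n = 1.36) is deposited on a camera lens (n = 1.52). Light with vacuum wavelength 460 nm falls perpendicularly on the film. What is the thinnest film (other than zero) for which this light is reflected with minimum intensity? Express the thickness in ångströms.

Ray reflecting at the top interface goes from n = 1.0 toward n = 1.36: a half-wave phase shift.
At the lower boundary (n = 1.36 to n = 1.52) the reflected ray undergoes a half-wave phase shift.
Zero or two π shifts → no net half-wave offset.
For minimum reflection here: 2 n t = (m + ½) λ.
Minimum at m = 0: t = λ / (4 n) = 460 / (4 × 1.36) = 84.6 nm.

846 Å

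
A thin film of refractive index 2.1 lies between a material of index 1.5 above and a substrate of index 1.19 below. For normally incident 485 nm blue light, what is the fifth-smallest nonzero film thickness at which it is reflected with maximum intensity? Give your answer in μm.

Ray reflecting at the top interface goes from n = 1.5 toward n = 2.1: a half-wave phase shift.
Bottom surface (2.1 → 1.19): reflection off a lower-index medium gives no phase shift.
Net: one phase inversion between the two reflected rays.
With one net inversion, constructive interference in reflection requires 2 n t = (m + ½) λ.
The fifth-smallest nonzero thickness corresponds to m = 4: t = (m + ½) λ / (2 n) = 4.50 × 485 / (2 × 2.1) = 520 nm.

0.520 μm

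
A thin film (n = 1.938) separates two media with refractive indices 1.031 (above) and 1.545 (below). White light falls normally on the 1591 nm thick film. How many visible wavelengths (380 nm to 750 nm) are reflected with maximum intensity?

At the upper boundary (n = 1.031 to n = 1.938) the reflected ray undergoes a half-wave phase shift.
At the lower boundary (n = 1.938 to n = 1.545) the reflected ray undergoes no phase shift.
The two reflections differ by half a wavelength.
So the condition for constructive reflection is 2 n t = (m + ½) λ.
λ = 2 n t / (m + ½) = 6167 / (m + ½) nm.
m=7: 822 nm (IR); m=8: 725 nm (visible); m=9: 649 nm (visible); m=10: 587 nm (visible); m=11: 536 nm (visible); m=12: 493 nm (visible); m=13: 457 nm (visible); m=14: 425 nm (visible); m=15: 398 nm (visible); m=16: 374 nm (UV).

8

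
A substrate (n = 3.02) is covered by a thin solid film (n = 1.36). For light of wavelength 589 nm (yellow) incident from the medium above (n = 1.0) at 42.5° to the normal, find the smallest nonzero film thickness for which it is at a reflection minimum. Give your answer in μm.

0.125 μm

At the upper boundary (n = 1.0 to n = 1.36) the reflected ray undergoes a half-wave phase shift.
At the lower boundary (n = 1.36 to n = 3.02) the reflected ray undergoes a half-wave phase shift.
Net: no relative phase inversion (both shifts match).
With no net inversion, destructive interference in reflection requires 2 n t cos θ_r = (m + ½) λ.
Snell's law: 1.0 sin 42.5° = 1.36 sin θ_r → sin θ_r = 0.497, cos θ_r = 0.868.
Minimum at m = 0: t = λ / (4 n cos θ_r) = 589 / (4 × 1.36 × 0.868) = 125 nm.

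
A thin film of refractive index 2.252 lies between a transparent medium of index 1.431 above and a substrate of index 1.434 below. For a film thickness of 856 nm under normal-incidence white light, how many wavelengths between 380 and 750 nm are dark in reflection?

5

At the upper boundary (n = 1.431 to n = 2.252) the reflected ray undergoes a half-wave phase shift.
At the lower boundary (n = 2.252 to n = 1.434) the reflected ray undergoes no phase shift.
Net: one phase inversion between the two reflected rays.
For minimum reflection here: 2 n t = m λ.
λ = 2 n t / m = 3855 / m nm.
m=5: 771 nm (IR); m=6: 643 nm (visible); m=7: 551 nm (visible); m=8: 482 nm (visible); m=9: 428 nm (visible); m=10: 386 nm (visible); m=11: 350 nm (UV).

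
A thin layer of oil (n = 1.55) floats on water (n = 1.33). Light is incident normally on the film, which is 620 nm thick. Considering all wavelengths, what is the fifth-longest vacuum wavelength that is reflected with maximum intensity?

427 nm

At the upper boundary (n = 1.0 to n = 1.55) the reflected ray undergoes a half-wave phase shift.
Bottom surface (1.55 → 1.33): reflection off a lower-index medium gives no phase shift.
The two reflections differ by half a wavelength.
For bright reflection here: 2 n t = (m + ½) λ.
λ = 2 n t / (m + ½). The fifth-longest wavelength is m = 4: λ = 2 × 1.55 × 620 / 4.50 = 427 nm.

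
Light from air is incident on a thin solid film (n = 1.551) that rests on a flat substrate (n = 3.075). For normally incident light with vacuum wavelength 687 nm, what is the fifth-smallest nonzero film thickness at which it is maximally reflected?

Top surface (1.0 → 1.551): reflection off a higher-index medium gives a half-wave phase shift.
Bottom surface (1.551 → 3.075): reflection off a higher-index medium gives a half-wave phase shift.
The two reflections carry the same phase change, so no net offset.
With no net inversion, constructive interference in reflection requires 2 n t = m λ.
The fifth-smallest nonzero thickness corresponds to m = 5: t = m λ / (2 n) = 5.00 × 687 / (2 × 1.551) = 1107 nm.

1107 nm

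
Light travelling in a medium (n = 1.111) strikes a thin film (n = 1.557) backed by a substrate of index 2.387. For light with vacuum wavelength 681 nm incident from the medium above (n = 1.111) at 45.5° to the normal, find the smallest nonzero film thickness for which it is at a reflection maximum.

At the upper boundary (n = 1.111 to n = 1.557) the reflected ray undergoes a half-wave phase shift.
At the lower boundary (n = 1.557 to n = 2.387) the reflected ray undergoes a half-wave phase shift.
The two reflections carry the same phase change, so no net offset.
With no net inversion, constructive interference in reflection requires 2 n t cos θ_r = m λ.
Snell's law: 1.111 sin 45.5° = 1.557 sin θ_r → sin θ_r = 0.509, cos θ_r = 0.861.
Minimum nonzero at m = 1: t = λ / (2 n cos θ_r) = 681 / (2 × 1.557 × 0.861) = 254 nm.

254 nm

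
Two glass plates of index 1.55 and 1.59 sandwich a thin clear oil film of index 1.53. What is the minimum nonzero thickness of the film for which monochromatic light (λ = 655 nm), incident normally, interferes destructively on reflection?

214 nm

At the upper boundary (n = 1.55 to n = 1.53) the reflected ray undergoes no phase shift.
Bottom surface (1.53 → 1.59): reflection off a higher-index medium gives a half-wave phase shift.
The two reflections differ by half a wavelength.
For dark reflection here: 2 n t = m λ.
Minimum nonzero at m = 1: t = λ / (2 n) = 655 / (2 × 1.53) = 214 nm.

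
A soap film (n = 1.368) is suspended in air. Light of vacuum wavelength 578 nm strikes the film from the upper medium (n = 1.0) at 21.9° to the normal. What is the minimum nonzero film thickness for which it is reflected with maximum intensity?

110 nm

At the upper boundary (n = 1.0 to n = 1.368) the reflected ray undergoes a half-wave phase shift.
At the lower boundary (n = 1.368 to n = 1.0) the reflected ray undergoes no phase shift.
Exactly one π shift → a net half-wave offset.
So the condition for constructive reflection is 2 n t cos θ_r = (m + ½) λ.
Snell's law: 1.0 sin 21.9° = 1.368 sin θ_r → sin θ_r = 0.273, cos θ_r = 0.962.
Minimum at m = 0: t = λ / (4 n cos θ_r) = 578 / (4 × 1.368 × 0.962) = 110 nm.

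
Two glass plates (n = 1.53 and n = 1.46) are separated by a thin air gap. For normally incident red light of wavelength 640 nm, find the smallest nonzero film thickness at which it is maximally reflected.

160 nm

At the upper boundary (n = 1.53 to n = 1.0) the reflected ray undergoes no phase shift.
At the lower boundary (n = 1.0 to n = 1.46) the reflected ray undergoes a half-wave phase shift.
Net: one phase inversion between the two reflected rays.
So the condition for constructive reflection is 2 n t = (m + ½) λ.
Minimum at m = 0: t = λ / (4 n) = 640 / (4 × 1.0) = 160 nm.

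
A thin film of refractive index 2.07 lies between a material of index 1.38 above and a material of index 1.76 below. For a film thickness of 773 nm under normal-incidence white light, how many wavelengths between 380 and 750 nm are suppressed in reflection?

4

Top surface (1.38 → 2.07): reflection off a higher-index medium gives a half-wave phase shift.
Bottom surface (2.07 → 1.76): reflection off a lower-index medium gives no phase shift.
Exactly one π shift → a net half-wave offset.
With one net inversion, destructive interference in reflection requires 2 n t = m λ.
λ = 2 n t / m = 3200 / m nm.
m=4: 800 nm (IR); m=5: 640 nm (visible); m=6: 533 nm (visible); m=7: 457 nm (visible); m=8: 400 nm (visible); m=9: 356 nm (UV).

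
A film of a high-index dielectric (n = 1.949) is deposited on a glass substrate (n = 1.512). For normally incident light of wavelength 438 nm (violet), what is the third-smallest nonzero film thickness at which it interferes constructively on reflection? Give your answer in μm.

0.281 μm

Top surface (1.0 → 1.949): reflection off a higher-index medium gives a half-wave phase shift.
Bottom surface (1.949 → 1.512): reflection off a lower-index medium gives no phase shift.
The two reflections differ by half a wavelength.
With one net inversion, constructive interference in reflection requires 2 n t = (m + ½) λ.
The third-smallest nonzero thickness corresponds to m = 2: t = (m + ½) λ / (2 n) = 2.50 × 438 / (2 × 1.949) = 281 nm.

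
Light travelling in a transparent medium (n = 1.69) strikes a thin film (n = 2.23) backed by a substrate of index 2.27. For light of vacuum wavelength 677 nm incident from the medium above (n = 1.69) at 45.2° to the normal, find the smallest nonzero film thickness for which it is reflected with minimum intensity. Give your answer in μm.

Ray reflecting at the top interface goes from n = 1.69 toward n = 2.23: a half-wave phase shift.
Ray reflecting at the bottom interface goes from n = 2.23 toward n = 2.27: a half-wave phase shift.
Net: no relative phase inversion (both shifts match).
For minimum reflection here: 2 n t cos θ_r = (m + ½) λ.
Snell's law: 1.69 sin 45.2° = 2.23 sin θ_r → sin θ_r = 0.538, cos θ_r = 0.843.
Minimum at m = 0: t = λ / (4 n cos θ_r) = 677 / (4 × 2.23 × 0.843) = 90.0 nm.

0.0900 μm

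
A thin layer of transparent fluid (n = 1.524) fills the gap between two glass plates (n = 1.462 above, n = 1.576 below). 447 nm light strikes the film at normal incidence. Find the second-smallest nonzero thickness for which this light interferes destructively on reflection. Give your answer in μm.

0.220 μm

At the upper boundary (n = 1.462 to n = 1.524) the reflected ray undergoes a half-wave phase shift.
At the lower boundary (n = 1.524 to n = 1.576) the reflected ray undergoes a half-wave phase shift.
The two reflections carry the same phase change, so no net offset.
For weak reflection here: 2 n t = (m + ½) λ.
The second-smallest nonzero thickness corresponds to m = 1: t = (m + ½) λ / (2 n) = 1.50 × 447 / (2 × 1.524) = 220 nm.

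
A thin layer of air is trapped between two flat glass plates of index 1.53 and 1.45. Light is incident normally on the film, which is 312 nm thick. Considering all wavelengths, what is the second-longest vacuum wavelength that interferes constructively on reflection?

416 nm

Top surface (1.53 → 1.0): reflection off a lower-index medium gives no phase shift.
Bottom surface (1.0 → 1.45): reflection off a higher-index medium gives a half-wave phase shift.
Net: one phase inversion between the two reflected rays.
For maximum reflection here: 2 n t = (m + ½) λ.
λ = 2 n t / (m + ½). The second-longest wavelength is m = 1: λ = 2 × 1.0 × 312 / 1.50 = 416 nm.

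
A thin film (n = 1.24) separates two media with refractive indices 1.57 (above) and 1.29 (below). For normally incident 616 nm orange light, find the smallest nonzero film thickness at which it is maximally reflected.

124 nm

At the upper boundary (n = 1.57 to n = 1.24) the reflected ray undergoes no phase shift.
Ray reflecting at the bottom interface goes from n = 1.24 toward n = 1.29: a half-wave phase shift.
Net: one phase inversion between the two reflected rays.
So the condition for constructive reflection is 2 n t = (m + ½) λ.
Minimum at m = 0: t = λ / (4 n) = 616 / (4 × 1.24) = 124 nm.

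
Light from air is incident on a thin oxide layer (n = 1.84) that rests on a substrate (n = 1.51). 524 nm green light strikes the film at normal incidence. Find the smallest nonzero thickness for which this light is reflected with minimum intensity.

At the upper boundary (n = 1.0 to n = 1.84) the reflected ray undergoes a half-wave phase shift.
Ray reflecting at the bottom interface goes from n = 1.84 toward n = 1.51: no phase shift.
Net: one phase inversion between the two reflected rays.
So the condition for destructive reflection is 2 n t = m λ.
The smallest nonzero thickness corresponds to m = 1: t = m λ / (2 n) = 1.00 × 524 / (2 × 1.84) = 142 nm.

142 nm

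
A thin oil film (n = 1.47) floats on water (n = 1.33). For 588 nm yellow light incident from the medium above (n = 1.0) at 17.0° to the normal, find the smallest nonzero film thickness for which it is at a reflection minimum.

At the upper boundary (n = 1.0 to n = 1.47) the reflected ray undergoes a half-wave phase shift.
Bottom surface (1.47 → 1.33): reflection off a lower-index medium gives no phase shift.
Exactly one π shift → a net half-wave offset.
For dark reflection here: 2 n t cos θ_r = m λ.
Snell's law: 1.0 sin 17.0° = 1.47 sin θ_r → sin θ_r = 0.199, cos θ_r = 0.980.
Minimum nonzero at m = 1: t = λ / (2 n cos θ_r) = 588 / (2 × 1.47 × 0.980) = 204 nm.

204 nm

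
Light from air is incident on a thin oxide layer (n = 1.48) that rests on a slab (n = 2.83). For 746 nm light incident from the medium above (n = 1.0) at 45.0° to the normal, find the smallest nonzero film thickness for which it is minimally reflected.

At the upper boundary (n = 1.0 to n = 1.48) the reflected ray undergoes a half-wave phase shift.
At the lower boundary (n = 1.48 to n = 2.83) the reflected ray undergoes a half-wave phase shift.
Zero or two π shifts → no net half-wave offset.
For minimum reflection here: 2 n t cos θ_r = (m + ½) λ.
Snell's law: 1.0 sin 45.0° = 1.48 sin θ_r → sin θ_r = 0.478, cos θ_r = 0.878.
Minimum at m = 0: t = λ / (4 n cos θ_r) = 746 / (4 × 1.48 × 0.878) = 143 nm.

143 nm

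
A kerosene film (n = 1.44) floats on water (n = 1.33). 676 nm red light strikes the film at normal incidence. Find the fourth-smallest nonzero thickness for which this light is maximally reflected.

822 nm

At the upper boundary (n = 1.0 to n = 1.44) the reflected ray undergoes a half-wave phase shift.
Ray reflecting at the bottom interface goes from n = 1.44 toward n = 1.33: no phase shift.
The two reflections differ by half a wavelength.
With one net inversion, constructive interference in reflection requires 2 n t = (m + ½) λ.
The fourth-smallest nonzero thickness corresponds to m = 3: t = (m + ½) λ / (2 n) = 3.50 × 676 / (2 × 1.44) = 822 nm.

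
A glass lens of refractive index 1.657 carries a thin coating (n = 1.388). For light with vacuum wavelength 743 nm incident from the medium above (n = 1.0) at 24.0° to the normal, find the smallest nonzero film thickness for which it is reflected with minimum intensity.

Top surface (1.0 → 1.388): reflection off a higher-index medium gives a half-wave phase shift.
Bottom surface (1.388 → 1.657): reflection off a higher-index medium gives a half-wave phase shift.
The two reflections carry the same phase change, so no net offset.
For minimum reflection here: 2 n t cos θ_r = (m + ½) λ.
Snell's law: 1.0 sin 24.0° = 1.388 sin θ_r → sin θ_r = 0.293, cos θ_r = 0.956.
Minimum at m = 0: t = λ / (4 n cos θ_r) = 743 / (4 × 1.388 × 0.956) = 140 nm.

140 nm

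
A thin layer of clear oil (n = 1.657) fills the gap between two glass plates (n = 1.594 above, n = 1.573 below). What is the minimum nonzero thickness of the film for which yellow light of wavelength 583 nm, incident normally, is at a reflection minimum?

At the upper boundary (n = 1.594 to n = 1.657) the reflected ray undergoes a half-wave phase shift.
Ray reflecting at the bottom interface goes from n = 1.657 toward n = 1.573: no phase shift.
The two reflections differ by half a wavelength.
With one net inversion, destructive interference in reflection requires 2 n t = m λ.
Minimum nonzero at m = 1: t = λ / (2 n) = 583 / (2 × 1.657) = 176 nm.

176 nm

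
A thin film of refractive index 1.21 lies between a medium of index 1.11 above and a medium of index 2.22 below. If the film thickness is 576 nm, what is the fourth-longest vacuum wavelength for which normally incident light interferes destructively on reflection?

398 nm

Top surface (1.11 → 1.21): reflection off a higher-index medium gives a half-wave phase shift.
Bottom surface (1.21 → 2.22): reflection off a higher-index medium gives a half-wave phase shift.
Net: no relative phase inversion (both shifts match).
So the condition for destructive reflection is 2 n t = (m + ½) λ.
λ = 2 n t / (m + ½). The fourth-longest wavelength is m = 3: λ = 2 × 1.21 × 576 / 3.50 = 398 nm.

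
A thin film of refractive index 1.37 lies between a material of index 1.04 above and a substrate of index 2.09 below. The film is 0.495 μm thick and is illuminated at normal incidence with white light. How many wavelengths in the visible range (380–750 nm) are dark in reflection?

2

Top surface (1.04 → 1.37): reflection off a higher-index medium gives a half-wave phase shift.
At the lower boundary (n = 1.37 to n = 2.09) the reflected ray undergoes a half-wave phase shift.
Net: no relative phase inversion (both shifts match).
So the condition for destructive reflection is 2 n t = (m + ½) λ.
λ = 2 n t / (m + ½) = 1356 / (m + ½) nm.
m=1: 904 nm (IR); m=2: 543 nm (visible); m=3: 388 nm (visible); m=4: 301 nm (UV).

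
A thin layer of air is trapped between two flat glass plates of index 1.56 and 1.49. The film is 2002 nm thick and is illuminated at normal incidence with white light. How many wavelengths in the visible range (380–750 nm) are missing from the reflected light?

Top surface (1.56 → 1.0): reflection off a lower-index medium gives no phase shift.
Ray reflecting at the bottom interface goes from n = 1.0 toward n = 1.49: a half-wave phase shift.
Exactly one π shift → a net half-wave offset.
With one net inversion, destructive interference in reflection requires 2 n t = m λ.
λ = 2 n t / m = 4004 / m nm.
m=5: 801 nm (IR); m=6: 667 nm (visible); m=7: 572 nm (visible); m=8: 501 nm (visible); m=9: 445 nm (visible); m=10: 400 nm (visible); m=11: 364 nm (UV).

5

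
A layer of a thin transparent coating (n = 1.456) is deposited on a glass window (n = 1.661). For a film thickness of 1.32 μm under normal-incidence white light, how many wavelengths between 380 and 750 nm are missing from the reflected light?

Top surface (1.0 → 1.456): reflection off a higher-index medium gives a half-wave phase shift.
At the lower boundary (n = 1.456 to n = 1.661) the reflected ray undergoes a half-wave phase shift.
The two reflections carry the same phase change, so no net offset.
So the condition for destructive reflection is 2 n t = (m + ½) λ.
λ = 2 n t / (m + ½) = 3844 / (m + ½) nm.
m=4: 854 nm (IR); m=5: 699 nm (visible); m=6: 591 nm (visible); m=7: 513 nm (visible); m=8: 452 nm (visible); m=9: 405 nm (visible); m=10: 366 nm (UV).

5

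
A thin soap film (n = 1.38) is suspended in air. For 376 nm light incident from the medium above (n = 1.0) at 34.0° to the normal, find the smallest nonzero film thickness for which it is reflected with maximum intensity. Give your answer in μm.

Ray reflecting at the top interface goes from n = 1.0 toward n = 1.38: a half-wave phase shift.
Ray reflecting at the bottom interface goes from n = 1.38 toward n = 1.0: no phase shift.
The two reflections differ by half a wavelength.
With one net inversion, constructive interference in reflection requires 2 n t cos θ_r = (m + ½) λ.
Snell's law: 1.0 sin 34.0° = 1.38 sin θ_r → sin θ_r = 0.405, cos θ_r = 0.914.
Minimum at m = 0: t = λ / (4 n cos θ_r) = 376 / (4 × 1.38 × 0.914) = 74.5 nm.

0.0745 μm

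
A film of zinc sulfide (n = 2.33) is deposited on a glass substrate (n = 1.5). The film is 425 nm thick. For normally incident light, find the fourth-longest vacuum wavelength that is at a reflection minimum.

At the upper boundary (n = 1.0 to n = 2.33) the reflected ray undergoes a half-wave phase shift.
Bottom surface (2.33 → 1.5): reflection off a lower-index medium gives no phase shift.
Exactly one π shift → a net half-wave offset.
For weak reflection here: 2 n t = m λ.
λ = 2 n t / m. The fourth-longest wavelength is m = 4: λ = 2 × 2.33 × 425 / 4.00 = 495 nm.

495 nm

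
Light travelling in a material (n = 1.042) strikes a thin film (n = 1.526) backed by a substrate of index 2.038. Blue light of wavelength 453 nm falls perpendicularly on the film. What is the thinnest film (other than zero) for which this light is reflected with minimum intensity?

74.2 nm

Ray reflecting at the top interface goes from n = 1.042 toward n = 1.526: a half-wave phase shift.
At the lower boundary (n = 1.526 to n = 2.038) the reflected ray undergoes a half-wave phase shift.
Zero or two π shifts → no net half-wave offset.
For dark reflection here: 2 n t = (m + ½) λ.
Minimum at m = 0: t = λ / (4 n) = 453 / (4 × 1.526) = 74.2 nm.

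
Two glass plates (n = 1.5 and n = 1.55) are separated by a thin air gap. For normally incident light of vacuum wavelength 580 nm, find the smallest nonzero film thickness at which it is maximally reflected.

Ray reflecting at the top interface goes from n = 1.5 toward n = 1.0: no phase shift.
Ray reflecting at the bottom interface goes from n = 1.0 toward n = 1.55: a half-wave phase shift.
Exactly one π shift → a net half-wave offset.
So the condition for constructive reflection is 2 n t = (m + ½) λ.
Minimum at m = 0: t = λ / (4 n) = 580 / (4 × 1.0) = 145 nm.

145 nm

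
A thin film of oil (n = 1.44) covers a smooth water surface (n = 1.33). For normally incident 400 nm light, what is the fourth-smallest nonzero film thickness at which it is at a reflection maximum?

486 nm

At the upper boundary (n = 1.0 to n = 1.44) the reflected ray undergoes a half-wave phase shift.
At the lower boundary (n = 1.44 to n = 1.33) the reflected ray undergoes no phase shift.
Net: one phase inversion between the two reflected rays.
With one net inversion, constructive interference in reflection requires 2 n t = (m + ½) λ.
The fourth-smallest nonzero thickness corresponds to m = 3: t = (m + ½) λ / (2 n) = 3.50 × 400 / (2 × 1.44) = 486 nm.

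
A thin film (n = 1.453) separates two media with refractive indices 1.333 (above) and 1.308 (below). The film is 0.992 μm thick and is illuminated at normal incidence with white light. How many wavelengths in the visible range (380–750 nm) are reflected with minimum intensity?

4

Ray reflecting at the top interface goes from n = 1.333 toward n = 1.453: a half-wave phase shift.
Ray reflecting at the bottom interface goes from n = 1.453 toward n = 1.308: no phase shift.
Net: one phase inversion between the two reflected rays.
So the condition for destructive reflection is 2 n t = m λ.
λ = 2 n t / m = 2883 / m nm.
m=3: 961 nm (IR); m=4: 721 nm (visible); m=5: 577 nm (visible); m=6: 480 nm (visible); m=7: 412 nm (visible); m=8: 360 nm (UV).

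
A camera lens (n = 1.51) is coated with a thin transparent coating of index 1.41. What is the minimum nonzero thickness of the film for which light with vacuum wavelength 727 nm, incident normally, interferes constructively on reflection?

258 nm

At the upper boundary (n = 1.0 to n = 1.41) the reflected ray undergoes a half-wave phase shift.
Bottom surface (1.41 → 1.51): reflection off a higher-index medium gives a half-wave phase shift.
The two reflections carry the same phase change, so no net offset.
For strong reflection here: 2 n t = m λ.
Minimum nonzero at m = 1: t = λ / (2 n) = 727 / (2 × 1.41) = 258 nm.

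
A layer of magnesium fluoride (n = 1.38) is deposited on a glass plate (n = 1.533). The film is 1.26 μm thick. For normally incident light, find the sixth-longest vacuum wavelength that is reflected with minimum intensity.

Top surface (1.0 → 1.38): reflection off a higher-index medium gives a half-wave phase shift.
Ray reflecting at the bottom interface goes from n = 1.38 toward n = 1.533: a half-wave phase shift.
Zero or two π shifts → no net half-wave offset.
With no net inversion, destructive interference in reflection requires 2 n t = (m + ½) λ.
λ = 2 n t / (m + ½). The sixth-longest wavelength is m = 5: λ = 2 × 1.38 × 1260 / 5.50 = 632 nm.

632 nm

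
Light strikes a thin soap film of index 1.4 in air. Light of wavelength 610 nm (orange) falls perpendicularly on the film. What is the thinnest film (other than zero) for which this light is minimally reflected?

218 nm

Top surface (1.0 → 1.4): reflection off a higher-index medium gives a half-wave phase shift.
Bottom surface (1.4 → 1.0): reflection off a lower-index medium gives no phase shift.
Net: one phase inversion between the two reflected rays.
For dark reflection here: 2 n t = m λ.
Minimum nonzero at m = 1: t = λ / (2 n) = 610 / (2 × 1.4) = 218 nm.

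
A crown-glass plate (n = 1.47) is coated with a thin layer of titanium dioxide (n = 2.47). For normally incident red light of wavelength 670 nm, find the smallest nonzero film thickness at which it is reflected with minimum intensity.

Ray reflecting at the top interface goes from n = 1.0 toward n = 2.47: a half-wave phase shift.
Bottom surface (2.47 → 1.47): reflection off a lower-index medium gives no phase shift.
Net: one phase inversion between the two reflected rays.
With one net inversion, destructive interference in reflection requires 2 n t = m λ.
Minimum nonzero at m = 1: t = λ / (2 n) = 670 / (2 × 2.47) = 136 nm.

136 nm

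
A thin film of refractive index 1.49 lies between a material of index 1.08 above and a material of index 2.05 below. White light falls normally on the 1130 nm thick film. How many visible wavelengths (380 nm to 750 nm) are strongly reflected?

At the upper boundary (n = 1.08 to n = 1.49) the reflected ray undergoes a half-wave phase shift.
Bottom surface (1.49 → 2.05): reflection off a higher-index medium gives a half-wave phase shift.
Net: no relative phase inversion (both shifts match).
With no net inversion, constructive interference in reflection requires 2 n t = m λ.
λ = 2 n t / m = 3367 / m nm.
m=4: 842 nm (IR); m=5: 673 nm (visible); m=6: 561 nm (visible); m=7: 481 nm (visible); m=8: 421 nm (visible); m=9: 374 nm (UV).

4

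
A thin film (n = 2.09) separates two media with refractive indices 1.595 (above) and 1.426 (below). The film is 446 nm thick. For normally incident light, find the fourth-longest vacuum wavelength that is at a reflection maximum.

At the upper boundary (n = 1.595 to n = 2.09) the reflected ray undergoes a half-wave phase shift.
Bottom surface (2.09 → 1.426): reflection off a lower-index medium gives no phase shift.
Exactly one π shift → a net half-wave offset.
With one net inversion, constructive interference in reflection requires 2 n t = (m + ½) λ.
λ = 2 n t / (m + ½). The fourth-longest wavelength is m = 3: λ = 2 × 2.09 × 446 / 3.50 = 533 nm.

533 nm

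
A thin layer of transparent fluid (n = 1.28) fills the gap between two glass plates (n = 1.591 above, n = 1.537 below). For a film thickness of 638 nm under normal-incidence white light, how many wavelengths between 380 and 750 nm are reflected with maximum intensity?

Ray reflecting at the top interface goes from n = 1.591 toward n = 1.28: no phase shift.
Ray reflecting at the bottom interface goes from n = 1.28 toward n = 1.537: a half-wave phase shift.
The two reflections differ by half a wavelength.
For maximum reflection here: 2 n t = (m + ½) λ.
λ = 2 n t / (m + ½) = 1633 / (m + ½) nm.
m=1: 1089 nm (IR); m=2: 653 nm (visible); m=3: 467 nm (visible); m=4: 363 nm (UV).

2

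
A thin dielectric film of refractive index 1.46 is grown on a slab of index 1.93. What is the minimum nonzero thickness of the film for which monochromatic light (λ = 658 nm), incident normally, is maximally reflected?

225 nm

Top surface (1.0 → 1.46): reflection off a higher-index medium gives a half-wave phase shift.
Ray reflecting at the bottom interface goes from n = 1.46 toward n = 1.93: a half-wave phase shift.
Net: no relative phase inversion (both shifts match).
So the condition for constructive reflection is 2 n t = m λ.
Minimum nonzero at m = 1: t = λ / (2 n) = 658 / (2 × 1.46) = 225 nm.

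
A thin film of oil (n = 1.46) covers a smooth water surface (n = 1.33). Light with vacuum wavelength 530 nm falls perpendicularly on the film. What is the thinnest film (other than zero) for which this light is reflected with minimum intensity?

182 nm

At the upper boundary (n = 1.0 to n = 1.46) the reflected ray undergoes a half-wave phase shift.
At the lower boundary (n = 1.46 to n = 1.33) the reflected ray undergoes no phase shift.
Net: one phase inversion between the two reflected rays.
For dark reflection here: 2 n t = m λ.
Minimum nonzero at m = 1: t = λ / (2 n) = 530 / (2 × 1.46) = 182 nm.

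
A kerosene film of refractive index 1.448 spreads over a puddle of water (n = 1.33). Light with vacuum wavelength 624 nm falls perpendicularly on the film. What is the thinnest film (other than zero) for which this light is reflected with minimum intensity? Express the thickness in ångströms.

2155 Å

Ray reflecting at the top interface goes from n = 1.0 toward n = 1.448: a half-wave phase shift.
Ray reflecting at the bottom interface goes from n = 1.448 toward n = 1.33: no phase shift.
Exactly one π shift → a net half-wave offset.
So the condition for destructive reflection is 2 n t = m λ.
Minimum nonzero at m = 1: t = λ / (2 n) = 624 / (2 × 1.448) = 215 nm.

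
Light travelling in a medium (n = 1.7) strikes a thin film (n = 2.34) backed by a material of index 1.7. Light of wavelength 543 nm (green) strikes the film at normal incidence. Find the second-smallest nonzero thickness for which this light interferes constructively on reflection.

Top surface (1.7 → 2.34): reflection off a higher-index medium gives a half-wave phase shift.
Ray reflecting at the bottom interface goes from n = 2.34 toward n = 1.7: no phase shift.
Exactly one π shift → a net half-wave offset.
With one net inversion, constructive interference in reflection requires 2 n t = (m + ½) λ.
The second-smallest nonzero thickness corresponds to m = 1: t = (m + ½) λ / (2 n) = 1.50 × 543 / (2 × 2.34) = 174 nm.

174 nm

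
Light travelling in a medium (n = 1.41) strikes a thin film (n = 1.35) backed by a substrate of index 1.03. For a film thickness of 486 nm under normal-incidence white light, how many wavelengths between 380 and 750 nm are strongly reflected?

Ray reflecting at the top interface goes from n = 1.41 toward n = 1.35: no phase shift.
Bottom surface (1.35 → 1.03): reflection off a lower-index medium gives no phase shift.
Zero or two π shifts → no net half-wave offset.
For bright reflection here: 2 n t = m λ.
λ = 2 n t / m = 1312 / m nm.
m=1: 1312 nm (IR); m=2: 656 nm (visible); m=3: 437 nm (visible); m=4: 328 nm (UV).

2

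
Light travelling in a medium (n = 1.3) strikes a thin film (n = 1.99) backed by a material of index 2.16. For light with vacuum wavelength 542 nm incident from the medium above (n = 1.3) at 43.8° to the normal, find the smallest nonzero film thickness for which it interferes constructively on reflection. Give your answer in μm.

Ray reflecting at the top interface goes from n = 1.3 toward n = 1.99: a half-wave phase shift.
Bottom surface (1.99 → 2.16): reflection off a higher-index medium gives a half-wave phase shift.
Zero or two π shifts → no net half-wave offset.
So the condition for constructive reflection is 2 n t cos θ_r = m λ.
Snell's law: 1.3 sin 43.8° = 1.99 sin θ_r → sin θ_r = 0.452, cos θ_r = 0.892.
Minimum nonzero at m = 1: t = λ / (2 n cos θ_r) = 542 / (2 × 1.99 × 0.892) = 153 nm.

0.153 μm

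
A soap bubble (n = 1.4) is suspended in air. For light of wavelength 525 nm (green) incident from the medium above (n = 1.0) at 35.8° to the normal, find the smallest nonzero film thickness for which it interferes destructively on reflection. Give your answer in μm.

Top surface (1.0 → 1.4): reflection off a higher-index medium gives a half-wave phase shift.
At the lower boundary (n = 1.4 to n = 1.0) the reflected ray undergoes no phase shift.
The two reflections differ by half a wavelength.
For minimum reflection here: 2 n t cos θ_r = m λ.
Snell's law: 1.0 sin 35.8° = 1.4 sin θ_r → sin θ_r = 0.418, cos θ_r = 0.909.
Minimum nonzero at m = 1: t = λ / (2 n cos θ_r) = 525 / (2 × 1.4 × 0.909) = 206 nm.

0.206 μm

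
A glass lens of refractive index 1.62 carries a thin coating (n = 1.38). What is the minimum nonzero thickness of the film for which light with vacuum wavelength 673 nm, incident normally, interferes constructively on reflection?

244 nm

Ray reflecting at the top interface goes from n = 1.0 toward n = 1.38: a half-wave phase shift.
At the lower boundary (n = 1.38 to n = 1.62) the reflected ray undergoes a half-wave phase shift.
The two reflections carry the same phase change, so no net offset.
So the condition for constructive reflection is 2 n t = m λ.
Minimum nonzero at m = 1: t = λ / (2 n) = 673 / (2 × 1.38) = 244 nm.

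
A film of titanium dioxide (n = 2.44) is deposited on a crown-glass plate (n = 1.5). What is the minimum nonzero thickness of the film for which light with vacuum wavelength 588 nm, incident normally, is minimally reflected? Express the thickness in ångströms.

1205 Å

Ray reflecting at the top interface goes from n = 1.0 toward n = 2.44: a half-wave phase shift.
Bottom surface (2.44 → 1.5): reflection off a lower-index medium gives no phase shift.
Net: one phase inversion between the two reflected rays.
With one net inversion, destructive interference in reflection requires 2 n t = m λ.
Minimum nonzero at m = 1: t = λ / (2 n) = 588 / (2 × 2.44) = 120 nm.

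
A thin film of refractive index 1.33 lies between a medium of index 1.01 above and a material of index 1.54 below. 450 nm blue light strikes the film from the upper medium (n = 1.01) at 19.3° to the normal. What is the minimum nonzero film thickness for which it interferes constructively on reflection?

175 nm

At the upper boundary (n = 1.01 to n = 1.33) the reflected ray undergoes a half-wave phase shift.
Bottom surface (1.33 → 1.54): reflection off a higher-index medium gives a half-wave phase shift.
Net: no relative phase inversion (both shifts match).
So the condition for constructive reflection is 2 n t cos θ_r = m λ.
Snell's law: 1.01 sin 19.3° = 1.33 sin θ_r → sin θ_r = 0.251, cos θ_r = 0.968.
Minimum nonzero at m = 1: t = λ / (2 n cos θ_r) = 450 / (2 × 1.33 × 0.968) = 175 nm.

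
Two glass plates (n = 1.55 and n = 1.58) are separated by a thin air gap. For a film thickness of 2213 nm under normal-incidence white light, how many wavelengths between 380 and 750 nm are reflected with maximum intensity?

At the upper boundary (n = 1.55 to n = 1.0) the reflected ray undergoes no phase shift.
Ray reflecting at the bottom interface goes from n = 1.0 toward n = 1.58: a half-wave phase shift.
Net: one phase inversion between the two reflected rays.
So the condition for constructive reflection is 2 n t = (m + ½) λ.
λ = 2 n t / (m + ½) = 4426 / (m + ½) nm.
m=5: 805 nm (IR); m=6: 681 nm (visible); m=7: 590 nm (visible); m=8: 521 nm (visible); m=9: 466 nm (visible); m=10: 422 nm (visible); m=11: 385 nm (visible); m=12: 354 nm (UV).

6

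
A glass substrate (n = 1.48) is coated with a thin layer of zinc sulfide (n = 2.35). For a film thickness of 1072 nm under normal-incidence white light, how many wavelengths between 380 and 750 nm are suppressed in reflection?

7

Top surface (1.0 → 2.35): reflection off a higher-index medium gives a half-wave phase shift.
Ray reflecting at the bottom interface goes from n = 2.35 toward n = 1.48: no phase shift.
Net: one phase inversion between the two reflected rays.
So the condition for destructive reflection is 2 n t = m λ.
λ = 2 n t / m = 5038 / m nm.
m=6: 840 nm (IR); m=7: 720 nm (visible); m=8: 630 nm (visible); m=9: 560 nm (visible); m=10: 504 nm (visible); m=11: 458 nm (visible); m=12: 420 nm (visible); m=13: 388 nm (visible); m=14: 360 nm (UV).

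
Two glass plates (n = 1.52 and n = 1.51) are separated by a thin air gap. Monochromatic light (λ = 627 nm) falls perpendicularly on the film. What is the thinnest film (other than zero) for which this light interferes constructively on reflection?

At the upper boundary (n = 1.52 to n = 1.0) the reflected ray undergoes no phase shift.
Ray reflecting at the bottom interface goes from n = 1.0 toward n = 1.51: a half-wave phase shift.
Net: one phase inversion between the two reflected rays.
With one net inversion, constructive interference in reflection requires 2 n t = (m + ½) λ.
Minimum at m = 0: t = λ / (4 n) = 627 / (4 × 1.0) = 157 nm.

157 nm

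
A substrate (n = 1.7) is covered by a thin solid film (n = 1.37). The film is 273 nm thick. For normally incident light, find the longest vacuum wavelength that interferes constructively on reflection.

748 nm

Ray reflecting at the top interface goes from n = 1.0 toward n = 1.37: a half-wave phase shift.
At the lower boundary (n = 1.37 to n = 1.7) the reflected ray undergoes a half-wave phase shift.
The two reflections carry the same phase change, so no net offset.
With no net inversion, constructive interference in reflection requires 2 n t = m λ.
λ = 2 n t / m. The longest wavelength is m = 1: λ = 2 × 1.37 × 273 / 1.00 = 748 nm.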